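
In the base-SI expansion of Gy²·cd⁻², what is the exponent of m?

4

Gy = m²·s⁻².
So Gy² = m⁴·s⁻⁴.
Combining: Gy²·cd⁻² = (m⁴·s⁻⁴) · cd⁻² = m⁴·s⁻⁴·cd⁻².
The exponent of m is 4.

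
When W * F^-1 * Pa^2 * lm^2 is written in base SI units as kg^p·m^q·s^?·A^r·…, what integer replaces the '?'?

-11

W = J/s (power = energy per time),
    = kg·m²·s⁻³.
F = C/V (capacitance = charge per voltage),
    = A·s/(kg·m²·s⁻³·A⁻¹) (substituting C and V),
    = kg⁻¹·m⁻²·s⁴·A².
So F⁻¹ = kg·m²·s⁻⁴·A⁻².
Pa = N/m² (pressure = force per area),
    = kg·m⁻¹·s⁻².
So Pa² = kg²·m⁻²·s⁻⁴.
lm = cd·sr = cd (luminous flux; sr is dimensionless).
So lm² = cd².
Combining: W·F⁻¹·Pa²·lm² = (kg·m²·s⁻³) · (kg·m²·s⁻⁴·A⁻²) · (kg²·m⁻²·s⁻⁴) · cd² = kg⁴·m²·s⁻¹¹·A⁻²·cd².
The exponent of s is -11.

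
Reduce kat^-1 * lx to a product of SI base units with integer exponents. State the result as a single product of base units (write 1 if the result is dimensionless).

kat = s⁻¹·mol.
So kat⁻¹ = s·mol⁻¹.
lx = m⁻²·cd.
Combining: kat⁻¹·lx = (s·mol⁻¹) · (m⁻²·cd) = m⁻²·s·mol⁻¹·cd.

m⁻²·s·mol⁻¹·cd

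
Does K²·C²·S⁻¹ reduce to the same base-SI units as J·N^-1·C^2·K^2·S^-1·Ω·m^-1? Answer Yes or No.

No

Left side:
  C = s·A.
  So C² = s²·A².
  S = kg⁻¹·m⁻²·s³·A².
  So S⁻¹ = kg·m²·s⁻³·A⁻².
  Combining: K²·C²·S⁻¹ = K² · (s²·A²) · (kg·m²·s⁻³·A⁻²) = kg·m²·s⁻¹·K².
Right side:
  J = N·m (work = force × distance),
      = kg·m²·s⁻².
  N = kg·m/s² = kg·m·s⁻² (force = mass × acceleration).
  So N⁻¹ = kg⁻¹·m⁻¹·s².
  C = A·s = s·A (charge = current × time).
  So C² = s²·A².
  S = 1/Ω (conductance is reciprocal resistance),
      = kg⁻¹·m⁻²·s³·A².
  So S⁻¹ = kg·m²·s⁻³·A⁻².
  Ω = V/A (resistance = voltage per current),
      = kg·m²·s⁻³·A⁻².
  Combining: J·N⁻¹·C²·K²·S⁻¹·Ω·m⁻¹ = (kg·m²·s⁻²) · (kg⁻¹·m⁻¹·s²) · (s²·A²) · K² · (kg·m²·s⁻³·A⁻²) · (kg·m²·s⁻³·A⁻²) · m⁻¹ = kg²·m⁴·s⁻⁴·A⁻²·K².
Left is kg·m²·s⁻¹·K²; right is kg²·m⁴·s⁻⁴·A⁻²·K² — different.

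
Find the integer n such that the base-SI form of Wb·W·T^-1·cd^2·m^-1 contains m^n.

3

Wb = V·s (flux: a volt is a weber per second),
    = kg·m²·s⁻²·A⁻¹.
W = J/s (power = energy per time),
    = kg·m²·s⁻³.
T = Wb/m² (flux density = flux per area),
    = kg·s⁻²·A⁻¹.
So T⁻¹ = kg⁻¹·s²·A.
Combining: Wb·W·T⁻¹·cd²·m⁻¹ = (kg·m²·s⁻²·A⁻¹) · (kg·m²·s⁻³) · (kg⁻¹·s²·A) · cd² · m⁻¹ = kg·m³·s⁻³·cd².
The exponent of m is 3.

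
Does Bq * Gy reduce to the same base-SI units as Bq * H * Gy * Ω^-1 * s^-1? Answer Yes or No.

Yes

Left side:
  Bq = 1/s = s⁻¹ (activity is decays per second).
  Gy = J/kg (absorbed dose = energy per mass),
      = m²·s⁻².
  Combining: Bq·Gy = s⁻¹ · (m²·s⁻²) = m²·s⁻³.
Right side:
  Bq = 1/s = s⁻¹ (activity is decays per second).
  H = Wb/A (inductance = flux per current),
      = kg·m²·s⁻²·A⁻².
  Gy = J/kg (absorbed dose = energy per mass),
      = m²·s⁻².
  Ω = V/A (resistance = voltage per current),
      = kg·m²·s⁻³·A⁻².
  So Ω⁻¹ = kg⁻¹·m⁻²·s³·A².
  Combining: Bq·H·Gy·Ω⁻¹·s⁻¹ = s⁻¹ · (kg·m²·s⁻²·A⁻²) · (m²·s⁻²) · (kg⁻¹·m⁻²·s³·A²) · s⁻¹ = m²·s⁻³.
Both reduce to m²·s⁻³.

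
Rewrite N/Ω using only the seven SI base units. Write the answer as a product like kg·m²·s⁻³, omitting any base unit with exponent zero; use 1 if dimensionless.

N = kg·m·s⁻².
Ω = kg·m²·s⁻³·A⁻².
So Ω⁻¹ = kg⁻¹·m⁻²·s³·A².
Combining: N·Ω⁻¹ = (kg·m·s⁻²) · (kg⁻¹·m⁻²·s³·A²) = m⁻¹·s·A².

m⁻¹·s·A²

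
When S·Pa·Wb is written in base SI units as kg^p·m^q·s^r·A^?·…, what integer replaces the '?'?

1

S = 1/Ω (conductance is reciprocal resistance),
    = kg⁻¹·m⁻²·s³·A².
Pa = N/m² (pressure = force per area),
    = kg·m⁻¹·s⁻².
Wb = V·s (flux: a volt is a weber per second),
    = kg·m²·s⁻²·A⁻¹.
Combining: S·Pa·Wb = (kg⁻¹·m⁻²·s³·A²) · (kg·m⁻¹·s⁻²) · (kg·m²·s⁻²·A⁻¹) = kg·m⁻¹·s⁻¹·A.
The exponent of A is 1.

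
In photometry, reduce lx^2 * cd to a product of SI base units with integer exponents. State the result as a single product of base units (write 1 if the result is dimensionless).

lx = lm/m² (illuminance = luminous flux per area),
    = m⁻²·cd.
So lx² = m⁻⁴·cd².
Combining: lx²·cd = (m⁻⁴·cd²) · cd = m⁻⁴·cd³.

m⁻⁴·cd³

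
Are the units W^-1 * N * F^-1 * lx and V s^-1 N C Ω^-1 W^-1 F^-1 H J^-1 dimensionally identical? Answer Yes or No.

Left side:
  W = J/s (power = energy per time),
      = kg·m²·s⁻³.
  So W⁻¹ = kg⁻¹·m⁻²·s³.
  N = kg·m/s² = kg·m·s⁻² (force = mass × acceleration).
  F = C/V (capacitance = charge per voltage),
      = A·s/(kg·m²·s⁻³·A⁻¹) (substituting C and V),
      = kg⁻¹·m⁻²·s⁴·A².
  So F⁻¹ = kg·m²·s⁻⁴·A⁻².
  lx = lm/m² (illuminance = luminous flux per area),
      = m⁻²·cd.
  Combining: W⁻¹·N·F⁻¹·lx = (kg⁻¹·m⁻²·s³) · (kg·m·s⁻²) · (kg·m²·s⁻⁴·A⁻²) · (m⁻²·cd) = kg·m⁻¹·s⁻³·A⁻²·cd.
Right side:
  V = W/A (potential = power per current),
      = kg·m²·s⁻³·A⁻¹.
  N = kg·m/s² = kg·m·s⁻² (force = mass × acceleration).
  C = A·s = s·A (charge = current × time).
  Ω = V/A (resistance = voltage per current),
      = kg·m²·s⁻³·A⁻².
  So Ω⁻¹ = kg⁻¹·m⁻²·s³·A².
  W = J/s (power = energy per time),
      = kg·m²·s⁻³.
  So W⁻¹ = kg⁻¹·m⁻²·s³.
  F = C/V (capacitance = charge per voltage),
      = A·s/(kg·m²·s⁻³·A⁻¹) (substituting C and V),
      = kg⁻¹·m⁻²·s⁴·A².
  So F⁻¹ = kg·m²·s⁻⁴·A⁻².
  H = Wb/A (inductance = flux per current),
      = kg·m²·s⁻²·A⁻².
  J = N·m (work = force × distance),
      = kg·m²·s⁻².
  So J⁻¹ = kg⁻¹·m⁻²·s².
  Combining: V·s⁻¹·N·C·Ω⁻¹·W⁻¹·F⁻¹·H·J⁻¹ = (kg·m²·s⁻³·A⁻¹) · s⁻¹ · (kg·m·s⁻²) · (s·A) · (kg⁻¹·m⁻²·s³·A²) · (kg⁻¹·m⁻²·s³) · (kg·m²·s⁻⁴·A⁻²) · (kg·m²·s⁻²·A⁻²) · (kg⁻¹·m⁻²·s²) = kg·m·s⁻³·A⁻².
Left is kg·m⁻¹·s⁻³·A⁻²·cd; right is kg·m·s⁻³·A⁻² — different.

No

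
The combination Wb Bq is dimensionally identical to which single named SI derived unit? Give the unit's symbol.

Wb = V·s (flux: a volt is a weber per second),
    = kg·m²·s⁻²·A⁻¹.
Bq = 1/s = s⁻¹ (activity is decays per second).
Combining: Wb·Bq = (kg·m²·s⁻²·A⁻¹) · s⁻¹ = kg·m²·s⁻³·A⁻¹.
kg·m²·s⁻³·A⁻¹ is the base-SI form of the volt.

V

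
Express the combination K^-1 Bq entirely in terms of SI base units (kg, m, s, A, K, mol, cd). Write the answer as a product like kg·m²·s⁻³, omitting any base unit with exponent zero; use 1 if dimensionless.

s⁻¹·K⁻¹

Bq = 1/s = s⁻¹ (activity is decays per second).
Combining: K⁻¹·Bq = K⁻¹ · s⁻¹ = s⁻¹·K⁻¹.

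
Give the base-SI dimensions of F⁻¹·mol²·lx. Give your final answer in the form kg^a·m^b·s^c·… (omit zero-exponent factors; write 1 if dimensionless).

F = C/V (capacitance = charge per voltage),
    = A·s/(kg·m²·s⁻³·A⁻¹) (substituting C and V),
    = kg⁻¹·m⁻²·s⁴·A².
So F⁻¹ = kg·m²·s⁻⁴·A⁻².
lx = lm/m² (illuminance = luminous flux per area),
    = m⁻²·cd.
Combining: F⁻¹·mol²·lx = (kg·m²·s⁻⁴·A⁻²) · mol² · (m⁻²·cd) = kg·s⁻⁴·A⁻²·mol²·cd.

kg·s⁻⁴·A⁻²·mol²·cd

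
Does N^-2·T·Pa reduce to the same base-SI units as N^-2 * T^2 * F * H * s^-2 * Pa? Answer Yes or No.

Left side:
  N = kg·m/s² = kg·m·s⁻² (force = mass × acceleration).
  So N⁻² = kg⁻²·m⁻²·s⁴.
  T = Wb/m² (flux density = flux per area),
      = kg·s⁻²·A⁻¹.
  Pa = N/m² (pressure = force per area),
      = kg·m⁻¹·s⁻².
  Combining: N⁻²·T·Pa = (kg⁻²·m⁻²·s⁴) · (kg·s⁻²·A⁻¹) · (kg·m⁻¹·s⁻²) = m⁻³·A⁻¹.
Right side:
  N = kg·m/s² = kg·m·s⁻² (force = mass × acceleration).
  So N⁻² = kg⁻²·m⁻²·s⁴.
  T = Wb/m² (flux density = flux per area),
      = kg·s⁻²·A⁻¹.
  So T² = kg²·s⁻⁴·A⁻².
  F = C/V (capacitance = charge per voltage),
      = A·s/(kg·m²·s⁻³·A⁻¹) (substituting C and V),
      = kg⁻¹·m⁻²·s⁴·A².
  H = Wb/A (inductance = flux per current),
      = kg·m²·s⁻²·A⁻².
  Pa = N/m² (pressure = force per area),
      = kg·m⁻¹·s⁻².
  Combining: N⁻²·T²·F·H·s⁻²·Pa = (kg⁻²·m⁻²·s⁴) · (kg²·s⁻⁴·A⁻²) · (kg⁻¹·m⁻²·s⁴·A²) · (kg·m²·s⁻²·A⁻²) · s⁻² · (kg·m⁻¹·s⁻²) = kg·m⁻³·s⁻²·A⁻².
Left is m⁻³·A⁻¹; right is kg·m⁻³·s⁻²·A⁻² — different.

No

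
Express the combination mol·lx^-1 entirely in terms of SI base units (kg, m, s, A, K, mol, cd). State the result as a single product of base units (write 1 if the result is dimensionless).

m²·mol·cd⁻¹

lx = lm/m² (illuminance = luminous flux per area),
    = m⁻²·cd.
So lx⁻¹ = m²·cd⁻¹.
Combining: mol·lx⁻¹ = mol · (m²·cd⁻¹) = m²·mol·cd⁻¹.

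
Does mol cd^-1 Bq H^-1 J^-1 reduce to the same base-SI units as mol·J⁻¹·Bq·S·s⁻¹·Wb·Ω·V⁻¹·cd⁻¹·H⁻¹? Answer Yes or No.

Yes

Left side:
  Bq = 1/s = s⁻¹ (activity is decays per second).
  H = Wb/A (inductance = flux per current),
      = kg·m²·s⁻²·A⁻².
  So H⁻¹ = kg⁻¹·m⁻²·s²·A².
  J = N·m (work = force × distance),
      = kg·m²·s⁻².
  So J⁻¹ = kg⁻¹·m⁻²·s².
  Combining: mol·cd⁻¹·Bq·H⁻¹·J⁻¹ = mol · cd⁻¹ · s⁻¹ · (kg⁻¹·m⁻²·s²·A²) · (kg⁻¹·m⁻²·s²) = kg⁻²·m⁻⁴·s³·A²·mol·cd⁻¹.
Right side:
  J = N·m (work = force × distance),
      = kg·m²·s⁻².
  So J⁻¹ = kg⁻¹·m⁻²·s².
  Bq = 1/s = s⁻¹ (activity is decays per second).
  S = 1/Ω (conductance is reciprocal resistance),
      = kg⁻¹·m⁻²·s³·A².
  Wb = V·s (flux: a volt is a weber per second),
      = kg·m²·s⁻²·A⁻¹.
  Ω = V/A (resistance = voltage per current),
      = kg·m²·s⁻³·A⁻².
  V = W/A (potential = power per current),
      = kg·m²·s⁻³·A⁻¹.
  So V⁻¹ = kg⁻¹·m⁻²·s³·A.
  H = Wb/A (inductance = flux per current),
      = kg·m²·s⁻²·A⁻².
  So H⁻¹ = kg⁻¹·m⁻²·s²·A².
  Combining: mol·J⁻¹·Bq·S·s⁻¹·Wb·Ω·V⁻¹·cd⁻¹·H⁻¹ = mol · (kg⁻¹·m⁻²·s²) · s⁻¹ · (kg⁻¹·m⁻²·s³·A²) · s⁻¹ · (kg·m²·s⁻²·A⁻¹) · (kg·m²·s⁻³·A⁻²) · (kg⁻¹·m⁻²·s³·A) · cd⁻¹ · (kg⁻¹·m⁻²·s²·A²) = kg⁻²·m⁻⁴·s³·A²·mol·cd⁻¹.
Both reduce to kg⁻²·m⁻⁴·s³·A²·mol·cd⁻¹.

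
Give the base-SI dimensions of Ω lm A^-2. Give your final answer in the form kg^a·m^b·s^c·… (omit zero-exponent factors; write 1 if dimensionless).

kg·m²·s⁻³·A⁻⁴·cd

Ω = V/A (resistance = voltage per current),
    = kg·m²·s⁻³·A⁻².
lm = cd·sr = cd (luminous flux; sr is dimensionless).
Combining: Ω·lm·A⁻² = (kg·m²·s⁻³·A⁻²) · cd · A⁻² = kg·m²·s⁻³·A⁻⁴·cd.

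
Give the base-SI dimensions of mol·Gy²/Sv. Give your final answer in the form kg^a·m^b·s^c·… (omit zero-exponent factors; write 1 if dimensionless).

Sv = J/kg (equivalent dose = energy per mass),
    = m²·s⁻².
So Sv⁻¹ = m⁻²·s².
Gy = J/kg (absorbed dose = energy per mass),
    = m²·s⁻².
So Gy² = m⁴·s⁻⁴.
Combining: mol·Sv⁻¹·Gy² = mol · (m⁻²·s²) · (m⁴·s⁻⁴) = m²·s⁻²·mol.

m²·s⁻²·mol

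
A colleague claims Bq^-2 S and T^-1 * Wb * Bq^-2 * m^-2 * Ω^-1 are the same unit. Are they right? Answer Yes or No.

Left side:
  Bq = 1/s = s⁻¹ (activity is decays per second).
  So Bq⁻² = s².
  S = 1/Ω (conductance is reciprocal resistance),
      = kg⁻¹·m⁻²·s³·A².
  Combining: Bq⁻²·S = s² · (kg⁻¹·m⁻²·s³·A²) = kg⁻¹·m⁻²·s⁵·A².
Right side:
  T = Wb/m² (flux density = flux per area),
      = kg·s⁻²·A⁻¹.
  So T⁻¹ = kg⁻¹·s²·A.
  Wb = V·s (flux: a volt is a weber per second),
      = kg·m²·s⁻²·A⁻¹.
  Bq = 1/s = s⁻¹ (activity is decays per second).
  So Bq⁻² = s².
  Ω = V/A (resistance = voltage per current),
      = kg·m²·s⁻³·A⁻².
  So Ω⁻¹ = kg⁻¹·m⁻²·s³·A².
  Combining: T⁻¹·Wb·Bq⁻²·m⁻²·Ω⁻¹ = (kg⁻¹·s²·A) · (kg·m²·s⁻²·A⁻¹) · s² · m⁻² · (kg⁻¹·m⁻²·s³·A²) = kg⁻¹·m⁻²·s⁵·A².
Both reduce to kg⁻¹·m⁻²·s⁵·A².

Yes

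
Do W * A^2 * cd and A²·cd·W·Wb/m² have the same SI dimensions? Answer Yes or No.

Left side:
  W = J/s (power = energy per time),
      = kg·m²·s⁻³.
  Combining: W·A²·cd = (kg·m²·s⁻³) · A² · cd = kg·m²·s⁻³·A²·cd.
Right side:
  W = J/s (power = energy per time),
      = kg·m²·s⁻³.
  Wb = V·s (flux: a volt is a weber per second),
      = kg·m²·s⁻²·A⁻¹.
  Combining: A²·cd·W·Wb·m⁻² = A² · cd · (kg·m²·s⁻³) · (kg·m²·s⁻²·A⁻¹) · m⁻² = kg²·m²·s⁻⁵·A·cd.
Left is kg·m²·s⁻³·A²·cd; right is kg²·m²·s⁻⁵·A·cd — different.

No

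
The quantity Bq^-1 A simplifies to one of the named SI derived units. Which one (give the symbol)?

Bq = 1/s = s⁻¹ (activity is decays per second).
So Bq⁻¹ = s.
Combining: Bq⁻¹·A = s · A = s·A.
s·A is the base-SI form of the coulomb.

C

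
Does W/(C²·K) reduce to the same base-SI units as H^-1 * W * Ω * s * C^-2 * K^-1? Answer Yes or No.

Left side:
  W = J/s (power = energy per time),
      = kg·m²·s⁻³.
  C = A·s = s·A (charge = current × time).
  So C⁻² = s⁻²·A⁻².
  Combining: W·C⁻²·K⁻¹ = (kg·m²·s⁻³) · (s⁻²·A⁻²) · K⁻¹ = kg·m²·s⁻⁵·A⁻²·K⁻¹.
Right side:
  H = Wb/A (inductance = flux per current),
      = kg·m²·s⁻²·A⁻².
  So H⁻¹ = kg⁻¹·m⁻²·s²·A².
  W = J/s (power = energy per time),
      = kg·m²·s⁻³.
  Ω = V/A (resistance = voltage per current),
      = kg·m²·s⁻³·A⁻².
  C = A·s = s·A (charge = current × time).
  So C⁻² = s⁻²·A⁻².
  Combining: H⁻¹·W·Ω·s·C⁻²·K⁻¹ = (kg⁻¹·m⁻²·s²·A²) · (kg·m²·s⁻³) · (kg·m²·s⁻³·A⁻²) · s · (s⁻²·A⁻²) · K⁻¹ = kg·m²·s⁻⁵·A⁻²·K⁻¹.
Both reduce to kg·m²·s⁻⁵·A⁻²·K⁻¹.

Yes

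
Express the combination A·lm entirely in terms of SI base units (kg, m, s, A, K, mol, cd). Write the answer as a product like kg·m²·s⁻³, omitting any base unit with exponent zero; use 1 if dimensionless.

lm = cd·sr = cd (luminous flux; sr is dimensionless).
Combining: A·lm = A · cd = A·cd.

A·cd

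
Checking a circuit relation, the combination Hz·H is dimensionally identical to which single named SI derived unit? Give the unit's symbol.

Hz = s⁻¹.
H = kg·m²·s⁻²·A⁻².
Combining: Hz·H = s⁻¹ · (kg·m²·s⁻²·A⁻²) = kg·m²·s⁻³·A⁻².
kg·m²·s⁻³·A⁻² is the base-SI form of the ohm.

Ω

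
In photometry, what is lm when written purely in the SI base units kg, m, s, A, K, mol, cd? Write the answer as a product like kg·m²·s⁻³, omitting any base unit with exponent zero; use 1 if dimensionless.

lm = cd.

cd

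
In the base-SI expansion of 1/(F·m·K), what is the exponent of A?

-2

F = kg⁻¹·m⁻²·s⁴·A².
So F⁻¹ = kg·m²·s⁻⁴·A⁻².
Combining: F⁻¹·m⁻¹·K⁻¹ = (kg·m²·s⁻⁴·A⁻²) · m⁻¹ · K⁻¹ = kg·m·s⁻⁴·A⁻²·K⁻¹.
The exponent of A is -2.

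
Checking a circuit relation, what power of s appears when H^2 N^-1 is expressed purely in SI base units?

-2

H = kg·m²·s⁻²·A⁻².
So H² = kg²·m⁴·s⁻⁴·A⁻⁴.
N = kg·m·s⁻².
So N⁻¹ = kg⁻¹·m⁻¹·s².
Combining: H²·N⁻¹ = (kg²·m⁴·s⁻⁴·A⁻⁴) · (kg⁻¹·m⁻¹·s²) = kg·m³·s⁻²·A⁻⁴.
The exponent of s is -2.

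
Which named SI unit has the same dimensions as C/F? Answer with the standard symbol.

V

C = A·s = s·A (charge = current × time).
F = C/V (capacitance = charge per voltage),
    = A·s/(kg·m²·s⁻³·A⁻¹) (substituting C and V),
    = kg⁻¹·m⁻²·s⁴·A².
So F⁻¹ = kg·m²·s⁻⁴·A⁻².
Combining: C·F⁻¹ = (s·A) · (kg·m²·s⁻⁴·A⁻²) = kg·m²·s⁻³·A⁻¹.
kg·m²·s⁻³·A⁻¹ is the base-SI form of the volt.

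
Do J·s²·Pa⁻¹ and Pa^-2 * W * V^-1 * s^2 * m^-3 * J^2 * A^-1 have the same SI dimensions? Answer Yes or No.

Yes

Left side:
  J = kg·m²·s⁻².
  Pa = kg·m⁻¹·s⁻².
  So Pa⁻¹ = kg⁻¹·m·s².
  Combining: J·s²·Pa⁻¹ = (kg·m²·s⁻²) · s² · (kg⁻¹·m·s²) = m³·s².
Right side:
  Pa = kg·m⁻¹·s⁻².
  So Pa⁻² = kg⁻²·m²·s⁴.
  W = kg·m²·s⁻³.
  V = kg·m²·s⁻³·A⁻¹.
  So V⁻¹ = kg⁻¹·m⁻²·s³·A.
  J = kg·m²·s⁻².
  So J² = kg²·m⁴·s⁻⁴.
  Combining: Pa⁻²·W·V⁻¹·s²·m⁻³·J²·A⁻¹ = (kg⁻²·m²·s⁴) · (kg·m²·s⁻³) · (kg⁻¹·m⁻²·s³·A) · s² · m⁻³ · (kg²·m⁴·s⁻⁴) · A⁻¹ = m³·s².
Both reduce to m³·s².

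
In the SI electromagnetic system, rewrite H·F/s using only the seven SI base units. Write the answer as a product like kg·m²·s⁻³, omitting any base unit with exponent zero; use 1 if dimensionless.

s

H = Wb/A (inductance = flux per current),
    = kg·m²·s⁻²·A⁻².
F = C/V (capacitance = charge per voltage),
    = A·s/(kg·m²·s⁻³·A⁻¹) (substituting C and V),
    = kg⁻¹·m⁻²·s⁴·A².
Combining: s⁻¹·H·F = s⁻¹ · (kg·m²·s⁻²·A⁻²) · (kg⁻¹·m⁻²·s⁴·A²) = s.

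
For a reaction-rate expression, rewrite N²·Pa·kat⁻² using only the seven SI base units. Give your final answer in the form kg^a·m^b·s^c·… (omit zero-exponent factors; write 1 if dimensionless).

N = kg·m·s⁻².
So N² = kg²·m²·s⁻⁴.
Pa = kg·m⁻¹·s⁻².
kat = s⁻¹·mol.
So kat⁻² = s²·mol⁻².
Combining: N²·Pa·kat⁻² = (kg²·m²·s⁻⁴) · (kg·m⁻¹·s⁻²) · (s²·mol⁻²) = kg³·m·s⁻⁴·mol⁻².

kg³·m·s⁻⁴·mol⁻²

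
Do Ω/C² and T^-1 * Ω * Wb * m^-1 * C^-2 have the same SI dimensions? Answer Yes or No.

No

Left side:
  C = s·A.
  So C⁻² = s⁻²·A⁻².
  Ω = kg·m²·s⁻³·A⁻².
  Combining: C⁻²·Ω = (s⁻²·A⁻²) · (kg·m²·s⁻³·A⁻²) = kg·m²·s⁻⁵·A⁻⁴.
Right side:
  T = Wb/m² (flux density = flux per area),
      = kg·s⁻²·A⁻¹.
  So T⁻¹ = kg⁻¹·s²·A.
  Ω = V/A (resistance = voltage per current),
      = kg·m²·s⁻³·A⁻².
  Wb = V·s (flux: a volt is a weber per second),
      = kg·m²·s⁻²·A⁻¹.
  C = A·s = s·A (charge = current × time).
  So C⁻² = s⁻²·A⁻².
  Combining: T⁻¹·Ω·Wb·m⁻¹·C⁻² = (kg⁻¹·s²·A) · (kg·m²·s⁻³·A⁻²) · (kg·m²·s⁻²·A⁻¹) · m⁻¹ · (s⁻²·A⁻²) = kg·m³·s⁻⁵·A⁻⁴.
Left is kg·m²·s⁻⁵·A⁻⁴; right is kg·m³·s⁻⁵·A⁻⁴ — different.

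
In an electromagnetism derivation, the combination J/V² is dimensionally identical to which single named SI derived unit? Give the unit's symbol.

F

J = kg·m²·s⁻².
V = kg·m²·s⁻³·A⁻¹.
So V⁻² = kg⁻²·m⁻⁴·s⁶·A².
Combining: J·V⁻² = (kg·m²·s⁻²) · (kg⁻²·m⁻⁴·s⁶·A²) = kg⁻¹·m⁻²·s⁴·A².
kg⁻¹·m⁻²·s⁴·A² is the base-SI form of the farad.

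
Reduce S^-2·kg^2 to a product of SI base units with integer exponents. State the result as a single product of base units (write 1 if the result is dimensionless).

kg⁴·m⁴·s⁻⁶·A⁻⁴

S = kg⁻¹·m⁻²·s³·A².
So S⁻² = kg²·m⁴·s⁻⁶·A⁻⁴.
Combining: S⁻²·kg² = (kg²·m⁴·s⁻⁶·A⁻⁴) · kg² = kg⁴·m⁴·s⁻⁶·A⁻⁴.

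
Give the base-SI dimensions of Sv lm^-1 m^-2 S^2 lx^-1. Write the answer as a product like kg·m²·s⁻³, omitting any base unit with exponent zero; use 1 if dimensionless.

Sv = m²·s⁻².
lm = cd.
So lm⁻¹ = cd⁻¹.
S = kg⁻¹·m⁻²·s³·A².
So S² = kg⁻²·m⁻⁴·s⁶·A⁴.
lx = m⁻²·cd.
So lx⁻¹ = m²·cd⁻¹.
Combining: Sv·lm⁻¹·m⁻²·S²·lx⁻¹ = (m²·s⁻²) · cd⁻¹ · m⁻² · (kg⁻²·m⁻⁴·s⁶·A⁴) · (m²·cd⁻¹) = kg⁻²·m⁻²·s⁴·A⁴·cd⁻².

kg⁻²·m⁻²·s⁴·A⁴·cd⁻²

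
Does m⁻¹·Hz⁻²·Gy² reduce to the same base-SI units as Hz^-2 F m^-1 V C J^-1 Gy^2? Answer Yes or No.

Left side:
  Hz = 1/s = s⁻¹ (frequency is cycles per second).
  So Hz⁻² = s².
  Gy = J/kg (absorbed dose = energy per mass),
      = m²·s⁻².
  So Gy² = m⁴·s⁻⁴.
  Combining: m⁻¹·Hz⁻²·Gy² = m⁻¹ · s² · (m⁴·s⁻⁴) = m³·s⁻².
Right side:
  Hz = 1/s = s⁻¹ (frequency is cycles per second).
  So Hz⁻² = s².
  F = C/V (capacitance = charge per voltage),
      = A·s/(kg·m²·s⁻³·A⁻¹) (substituting C and V),
      = kg⁻¹·m⁻²·s⁴·A².
  V = W/A (potential = power per current),
      = kg·m²·s⁻³·A⁻¹.
  C = A·s = s·A (charge = current × time).
  J = N·m (work = force × distance),
      = kg·m²·s⁻².
  So J⁻¹ = kg⁻¹·m⁻²·s².
  Gy = J/kg (absorbed dose = energy per mass),
      = m²·s⁻².
  So Gy² = m⁴·s⁻⁴.
  Combining: Hz⁻²·F·m⁻¹·V·C·J⁻¹·Gy² = s² · (kg⁻¹·m⁻²·s⁴·A²) · m⁻¹ · (kg·m²·s⁻³·A⁻¹) · (s·A) · (kg⁻¹·m⁻²·s²) · (m⁴·s⁻⁴) = kg⁻¹·m·s²·A².
Left is m³·s⁻²; right is kg⁻¹·m·s²·A² — different.

No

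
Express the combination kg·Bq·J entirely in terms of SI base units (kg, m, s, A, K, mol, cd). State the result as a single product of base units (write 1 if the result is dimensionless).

Bq = 1/s = s⁻¹ (activity is decays per second).
J = N·m (work = force × distance),
    = kg·m²·s⁻².
Combining: kg·Bq·J = kg · s⁻¹ · (kg·m²·s⁻²) = kg²·m²·s⁻³.

kg²·m²·s⁻³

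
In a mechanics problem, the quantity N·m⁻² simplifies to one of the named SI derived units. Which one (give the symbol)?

Pa

N = kg·m/s² = kg·m·s⁻² (force = mass × acceleration).
Combining: N·m⁻² = (kg·m·s⁻²) · m⁻² = kg·m⁻¹·s⁻².
kg·m⁻¹·s⁻² is the base-SI form of the pascal.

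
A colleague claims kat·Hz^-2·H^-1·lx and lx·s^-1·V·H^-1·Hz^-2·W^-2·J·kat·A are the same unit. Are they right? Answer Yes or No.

Left side:
  kat = mol/s = s⁻¹·mol (catalytic activity).
  Hz = 1/s = s⁻¹ (frequency is cycles per second).
  So Hz⁻² = s².
  H = Wb/A (inductance = flux per current),
      = kg·m²·s⁻²·A⁻².
  So H⁻¹ = kg⁻¹·m⁻²·s²·A².
  lx = lm/m² (illuminance = luminous flux per area),
      = m⁻²·cd.
  Combining: kat·Hz⁻²·H⁻¹·lx = (s⁻¹·mol) · s² · (kg⁻¹·m⁻²·s²·A²) · (m⁻²·cd) = kg⁻¹·m⁻⁴·s³·A²·mol·cd.
Right side:
  lx = lm/m² (illuminance = luminous flux per area),
      = m⁻²·cd.
  V = W/A (potential = power per current),
      = kg·m²·s⁻³·A⁻¹.
  H = Wb/A (inductance = flux per current),
      = kg·m²·s⁻²·A⁻².
  So H⁻¹ = kg⁻¹·m⁻²·s²·A².
  Hz = 1/s = s⁻¹ (frequency is cycles per second).
  So Hz⁻² = s².
  W = J/s (power = energy per time),
      = kg·m²·s⁻³.
  So W⁻² = kg⁻²·m⁻⁴·s⁶.
  J = N·m (work = force × distance),
      = kg·m²·s⁻².
  kat = mol/s = s⁻¹·mol (catalytic activity).
  Combining: lx·s⁻¹·V·H⁻¹·Hz⁻²·W⁻²·J·kat·A = (m⁻²·cd) · s⁻¹ · (kg·m²·s⁻³·A⁻¹) · (kg⁻¹·m⁻²·s²·A²) · s² · (kg⁻²·m⁻⁴·s⁶) · (kg·m²·s⁻²) · (s⁻¹·mol) · A = kg⁻¹·m⁻⁴·s³·A²·mol·cd.
Both reduce to kg⁻¹·m⁻⁴·s³·A²·mol·cd.

Yes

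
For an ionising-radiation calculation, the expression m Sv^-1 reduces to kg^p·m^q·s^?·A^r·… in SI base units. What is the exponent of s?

2

Sv = J/kg (equivalent dose = energy per mass),
    = m²·s⁻².
So Sv⁻¹ = m⁻²·s².
Combining: m·Sv⁻¹ = m · (m⁻²·s²) = m⁻¹·s².
The exponent of s is 2.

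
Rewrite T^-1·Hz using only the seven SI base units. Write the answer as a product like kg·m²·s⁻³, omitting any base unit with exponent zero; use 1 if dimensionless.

kg⁻¹·s·A

T = kg·s⁻²·A⁻¹.
So T⁻¹ = kg⁻¹·s²·A.
Hz = s⁻¹.
Combining: T⁻¹·Hz = (kg⁻¹·s²·A) · s⁻¹ = kg⁻¹·s·A.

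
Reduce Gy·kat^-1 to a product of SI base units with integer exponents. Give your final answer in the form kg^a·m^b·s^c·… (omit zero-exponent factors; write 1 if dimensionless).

Gy = m²·s⁻².
kat = s⁻¹·mol.
So kat⁻¹ = s·mol⁻¹.
Combining: Gy·kat⁻¹ = (m²·s⁻²) · (s·mol⁻¹) = m²·s⁻¹·mol⁻¹.

m²·s⁻¹·mol⁻¹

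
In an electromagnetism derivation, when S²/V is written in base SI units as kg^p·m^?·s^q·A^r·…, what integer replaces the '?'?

V = kg·m²·s⁻³·A⁻¹.
So V⁻¹ = kg⁻¹·m⁻²·s³·A.
S = kg⁻¹·m⁻²·s³·A².
So S² = kg⁻²·m⁻⁴·s⁶·A⁴.
Combining: V⁻¹·S² = (kg⁻¹·m⁻²·s³·A) · (kg⁻²·m⁻⁴·s⁶·A⁴) = kg⁻³·m⁻⁶·s⁹·A⁵.
The exponent of m is -6.

-6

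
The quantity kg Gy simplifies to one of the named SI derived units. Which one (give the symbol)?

Gy = J/kg (absorbed dose = energy per mass),
    = m²·s⁻².
Combining: kg·Gy = kg · (m²·s⁻²) = kg·m²·s⁻².
kg·m²·s⁻² is the base-SI form of the joule.

J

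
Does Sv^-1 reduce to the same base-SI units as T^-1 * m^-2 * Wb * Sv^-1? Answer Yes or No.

Left side:
  Sv = J/kg (equivalent dose = energy per mass),
      = m²·s⁻².
  So Sv⁻¹ = m⁻²·s².
Right side:
  T = kg·s⁻²·A⁻¹.
  So T⁻¹ = kg⁻¹·s²·A.
  Wb = kg·m²·s⁻²·A⁻¹.
  Sv = m²·s⁻².
  So Sv⁻¹ = m⁻²·s².
  Combining: T⁻¹·m⁻²·Wb·Sv⁻¹ = (kg⁻¹·s²·A) · m⁻² · (kg·m²·s⁻²·A⁻¹) · (m⁻²·s²) = m⁻²·s².
Both reduce to m⁻²·s².

Yes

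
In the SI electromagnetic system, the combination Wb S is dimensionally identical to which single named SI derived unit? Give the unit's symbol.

Wb = V·s (flux: a volt is a weber per second),
    = kg·m²·s⁻²·A⁻¹.
S = 1/Ω (conductance is reciprocal resistance),
    = kg⁻¹·m⁻²·s³·A².
Combining: Wb·S = (kg·m²·s⁻²·A⁻¹) · (kg⁻¹·m⁻²·s³·A²) = s·A.
s·A is the base-SI form of the coulomb.

C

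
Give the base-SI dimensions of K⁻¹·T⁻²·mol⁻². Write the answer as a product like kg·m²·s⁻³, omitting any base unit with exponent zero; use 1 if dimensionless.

T = Wb/m² (flux density = flux per area),
    = kg·s⁻²·A⁻¹.
So T⁻² = kg⁻²·s⁴·A².
Combining: K⁻¹·T⁻²·mol⁻² = K⁻¹ · (kg⁻²·s⁴·A²) · mol⁻² = kg⁻²·s⁴·A²·K⁻¹·mol⁻².

kg⁻²·s⁴·A²·K⁻¹·mol⁻²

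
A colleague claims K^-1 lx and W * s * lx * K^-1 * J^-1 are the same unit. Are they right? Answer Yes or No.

Yes

Left side:
  lx = lm/m² (illuminance = luminous flux per area),
      = m⁻²·cd.
  Combining: K⁻¹·lx = K⁻¹ · (m⁻²·cd) = m⁻²·K⁻¹·cd.
Right side:
  W = J/s (power = energy per time),
      = kg·m²·s⁻³.
  lx = lm/m² (illuminance = luminous flux per area),
      = m⁻²·cd.
  J = N·m (work = force × distance),
      = kg·m²·s⁻².
  So J⁻¹ = kg⁻¹·m⁻²·s².
  Combining: W·s·lx·K⁻¹·J⁻¹ = (kg·m²·s⁻³) · s · (m⁻²·cd) · K⁻¹ · (kg⁻¹·m⁻²·s²) = m⁻²·K⁻¹·cd.
Both reduce to m⁻²·K⁻¹·cd.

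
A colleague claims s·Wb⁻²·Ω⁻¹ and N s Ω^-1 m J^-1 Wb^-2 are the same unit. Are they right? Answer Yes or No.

Yes

Left side:
  Wb = V·s (flux: a volt is a weber per second),
      = kg·m²·s⁻²·A⁻¹.
  So Wb⁻² = kg⁻²·m⁻⁴·s⁴·A².
  Ω = V/A (resistance = voltage per current),
      = kg·m²·s⁻³·A⁻².
  So Ω⁻¹ = kg⁻¹·m⁻²·s³·A².
  Combining: s·Wb⁻²·Ω⁻¹ = s · (kg⁻²·m⁻⁴·s⁴·A²) · (kg⁻¹·m⁻²·s³·A²) = kg⁻³·m⁻⁶·s⁸·A⁴.
Right side:
  N = kg·m/s² = kg·m·s⁻² (force = mass × acceleration).
  Ω = V/A (resistance = voltage per current),
      = kg·m²·s⁻³·A⁻².
  So Ω⁻¹ = kg⁻¹·m⁻²·s³·A².
  J = N·m (work = force × distance),
      = kg·m²·s⁻².
  So J⁻¹ = kg⁻¹·m⁻²·s².
  Wb = V·s (flux: a volt is a weber per second),
      = kg·m²·s⁻²·A⁻¹.
  So Wb⁻² = kg⁻²·m⁻⁴·s⁴·A².
  Combining: N·s·Ω⁻¹·m·J⁻¹·Wb⁻² = (kg·m·s⁻²) · s · (kg⁻¹·m⁻²·s³·A²) · m · (kg⁻¹·m⁻²·s²) · (kg⁻²·m⁻⁴·s⁴·A²) = kg⁻³·m⁻⁶·s⁸·A⁴.
Both reduce to kg⁻³·m⁻⁶·s⁸·A⁴.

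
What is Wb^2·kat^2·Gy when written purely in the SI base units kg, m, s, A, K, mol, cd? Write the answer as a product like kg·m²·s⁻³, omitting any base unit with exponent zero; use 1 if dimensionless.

kg²·m⁶·s⁻⁸·A⁻²·mol²

Wb = V·s (flux: a volt is a weber per second),
    = kg·m²·s⁻²·A⁻¹.
So Wb² = kg²·m⁴·s⁻⁴·A⁻².
kat = mol/s = s⁻¹·mol (catalytic activity).
So kat² = s⁻²·mol².
Gy = J/kg (absorbed dose = energy per mass),
    = m²·s⁻².
Combining: Wb²·kat²·Gy = (kg²·m⁴·s⁻⁴·A⁻²) · (s⁻²·mol²) · (m²·s⁻²) = kg²·m⁶·s⁻⁸·A⁻²·mol².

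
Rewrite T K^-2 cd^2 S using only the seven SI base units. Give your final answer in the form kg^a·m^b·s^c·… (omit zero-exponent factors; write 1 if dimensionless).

m⁻²·s·A·K⁻²·cd²

T = kg·s⁻²·A⁻¹.
S = kg⁻¹·m⁻²·s³·A².
Combining: T·K⁻²·cd²·S = (kg·s⁻²·A⁻¹) · K⁻² · cd² · (kg⁻¹·m⁻²·s³·A²) = m⁻²·s·A·K⁻²·cd².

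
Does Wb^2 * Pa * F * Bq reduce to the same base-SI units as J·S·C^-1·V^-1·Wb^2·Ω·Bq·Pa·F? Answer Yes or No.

Left side:
  Wb = V·s (flux: a volt is a weber per second),
      = kg·m²·s⁻²·A⁻¹.
  So Wb² = kg²·m⁴·s⁻⁴·A⁻².
  Pa = N/m² (pressure = force per area),
      = kg·m⁻¹·s⁻².
  F = C/V (capacitance = charge per voltage),
      = A·s/(kg·m²·s⁻³·A⁻¹) (substituting C and V),
      = kg⁻¹·m⁻²·s⁴·A².
  Bq = 1/s = s⁻¹ (activity is decays per second).
  Combining: Wb²·Pa·F·Bq = (kg²·m⁴·s⁻⁴·A⁻²) · (kg·m⁻¹·s⁻²) · (kg⁻¹·m⁻²·s⁴·A²) · s⁻¹ = kg²·m·s⁻³.
Right side:
  J = kg·m²·s⁻².
  S = kg⁻¹·m⁻²·s³·A².
  C = s·A.
  So C⁻¹ = s⁻¹·A⁻¹.
  V = kg·m²·s⁻³·A⁻¹.
  So V⁻¹ = kg⁻¹·m⁻²·s³·A.
  Wb = kg·m²·s⁻²·A⁻¹.
  So Wb² = kg²·m⁴·s⁻⁴·A⁻².
  Ω = kg·m²·s⁻³·A⁻².
  Bq = s⁻¹.
  Pa = kg·m⁻¹·s⁻².
  F = kg⁻¹·m⁻²·s⁴·A².
  Combining: J·S·C⁻¹·V⁻¹·Wb²·Ω·Bq·Pa·F = (kg·m²·s⁻²) · (kg⁻¹·m⁻²·s³·A²) · (s⁻¹·A⁻¹) · (kg⁻¹·m⁻²·s³·A) · (kg²·m⁴·s⁻⁴·A⁻²) · (kg·m²·s⁻³·A⁻²) · s⁻¹ · (kg·m⁻¹·s⁻²) · (kg⁻¹·m⁻²·s⁴·A²) = kg²·m·s⁻³.
Both reduce to kg²·m·s⁻³.

Yes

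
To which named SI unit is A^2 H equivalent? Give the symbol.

J

H = kg·m²·s⁻²·A⁻².
Combining: A²·H = A² · (kg·m²·s⁻²·A⁻²) = kg·m²·s⁻².
kg·m²·s⁻² is the base-SI form of the joule.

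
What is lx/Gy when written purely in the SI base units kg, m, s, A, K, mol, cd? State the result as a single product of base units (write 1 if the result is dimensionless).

m⁻⁴·s²·cd

Gy = m²·s⁻².
So Gy⁻¹ = m⁻²·s².
lx = m⁻²·cd.
Combining: Gy⁻¹·lx = (m⁻²·s²) · (m⁻²·cd) = m⁻⁴·s²·cd.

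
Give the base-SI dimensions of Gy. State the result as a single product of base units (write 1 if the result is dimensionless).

Gy = J/kg (absorbed dose = energy per mass),
    = m²·s⁻².

m²·s⁻²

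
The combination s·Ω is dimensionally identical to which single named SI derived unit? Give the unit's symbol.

Ω = kg·m²·s⁻³·A⁻².
Combining: s·Ω = s · (kg·m²·s⁻³·A⁻²) = kg·m²·s⁻²·A⁻².
kg·m²·s⁻²·A⁻² is the base-SI form of the henry.

H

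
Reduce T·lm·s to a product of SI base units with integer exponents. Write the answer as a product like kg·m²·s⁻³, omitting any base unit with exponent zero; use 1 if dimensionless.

T = Wb/m² (flux density = flux per area),
    = kg·s⁻²·A⁻¹.
lm = cd·sr = cd (luminous flux; sr is dimensionless).
Combining: T·lm·s = (kg·s⁻²·A⁻¹) · cd · s = kg·s⁻¹·A⁻¹·cd.

kg·s⁻¹·A⁻¹·cd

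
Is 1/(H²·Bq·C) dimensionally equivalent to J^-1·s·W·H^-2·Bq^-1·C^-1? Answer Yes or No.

Left side:
  H = kg·m²·s⁻²·A⁻².
  So H⁻² = kg⁻²·m⁻⁴·s⁴·A⁴.
  Bq = s⁻¹.
  So Bq⁻¹ = s.
  C = s·A.
  So C⁻¹ = s⁻¹·A⁻¹.
  Combining: H⁻²·Bq⁻¹·C⁻¹ = (kg⁻²·m⁻⁴·s⁴·A⁴) · s · (s⁻¹·A⁻¹) = kg⁻²·m⁻⁴·s⁴·A³.
Right side:
  J = kg·m²·s⁻².
  So J⁻¹ = kg⁻¹·m⁻²·s².
  W = kg·m²·s⁻³.
  H = kg·m²·s⁻²·A⁻².
  So H⁻² = kg⁻²·m⁻⁴·s⁴·A⁴.
  Bq = s⁻¹.
  So Bq⁻¹ = s.
  C = s·A.
  So C⁻¹ = s⁻¹·A⁻¹.
  Combining: J⁻¹·s·W·H⁻²·Bq⁻¹·C⁻¹ = (kg⁻¹·m⁻²·s²) · s · (kg·m²·s⁻³) · (kg⁻²·m⁻⁴·s⁴·A⁴) · s · (s⁻¹·A⁻¹) = kg⁻²·m⁻⁴·s⁴·A³.
Both reduce to kg⁻²·m⁻⁴·s⁴·A³.

Yes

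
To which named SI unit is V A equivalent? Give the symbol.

W

V = W/A (potential = power per current),
    = kg·m²·s⁻³·A⁻¹.
Combining: V·A = (kg·m²·s⁻³·A⁻¹) · A = kg·m²·s⁻³.
kg·m²·s⁻³ is the base-SI form of the watt.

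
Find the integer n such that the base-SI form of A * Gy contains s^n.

Gy = J/kg (absorbed dose = energy per mass),
    = m²·s⁻².
Combining: A·Gy = A · (m²·s⁻²) = m²·s⁻²·A.
The exponent of s is -2.

-2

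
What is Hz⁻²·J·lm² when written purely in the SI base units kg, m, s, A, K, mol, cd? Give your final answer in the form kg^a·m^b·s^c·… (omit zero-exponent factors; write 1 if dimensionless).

Hz = s⁻¹.
So Hz⁻² = s².
J = kg·m²·s⁻².
lm = cd.
So lm² = cd².
Combining: Hz⁻²·J·lm² = s² · (kg·m²·s⁻²) · cd² = kg·m²·cd².

kg·m²·cd²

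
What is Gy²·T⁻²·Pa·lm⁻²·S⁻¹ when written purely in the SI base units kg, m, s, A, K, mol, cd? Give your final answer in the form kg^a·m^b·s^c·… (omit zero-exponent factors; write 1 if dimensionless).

m⁵·s⁻⁵·cd⁻²

Gy = J/kg (absorbed dose = energy per mass),
    = m²·s⁻².
So Gy² = m⁴·s⁻⁴.
T = Wb/m² (flux density = flux per area),
    = kg·s⁻²·A⁻¹.
So T⁻² = kg⁻²·s⁴·A².
Pa = N/m² (pressure = force per area),
    = kg·m⁻¹·s⁻².
lm = cd·sr = cd (luminous flux; sr is dimensionless).
So lm⁻² = cd⁻².
S = 1/Ω (conductance is reciprocal resistance),
    = kg⁻¹·m⁻²·s³·A².
So S⁻¹ = kg·m²·s⁻³·A⁻².
Combining: Gy²·T⁻²·Pa·lm⁻²·S⁻¹ = (m⁴·s⁻⁴) · (kg⁻²·s⁴·A²) · (kg·m⁻¹·s⁻²) · cd⁻² · (kg·m²·s⁻³·A⁻²) = m⁵·s⁻⁵·cd⁻².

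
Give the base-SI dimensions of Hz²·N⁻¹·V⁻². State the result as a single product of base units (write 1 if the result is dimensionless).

Hz = 1/s = s⁻¹ (frequency is cycles per second).
So Hz² = s⁻².
N = kg·m/s² = kg·m·s⁻² (force = mass × acceleration).
So N⁻¹ = kg⁻¹·m⁻¹·s².
V = W/A (potential = power per current),
    = kg·m²·s⁻³·A⁻¹.
So V⁻² = kg⁻²·m⁻⁴·s⁶·A².
Combining: Hz²·N⁻¹·V⁻² = s⁻² · (kg⁻¹·m⁻¹·s²) · (kg⁻²·m⁻⁴·s⁶·A²) = kg⁻³·m⁻⁵·s⁶·A².

kg⁻³·m⁻⁵·s⁶·A²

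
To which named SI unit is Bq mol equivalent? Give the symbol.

kat

Bq = s⁻¹.
Combining: Bq·mol = s⁻¹ · mol = s⁻¹·mol.
s⁻¹·mol is the base-SI form of the katal.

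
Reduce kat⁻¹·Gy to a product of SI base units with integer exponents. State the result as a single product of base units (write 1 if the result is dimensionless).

kat = mol/s = s⁻¹·mol (catalytic activity).
So kat⁻¹ = s·mol⁻¹.
Gy = J/kg (absorbed dose = energy per mass),
    = m²·s⁻².
Combining: kat⁻¹·Gy = (s·mol⁻¹) · (m²·s⁻²) = m²·s⁻¹·mol⁻¹.

m²·s⁻¹·mol⁻¹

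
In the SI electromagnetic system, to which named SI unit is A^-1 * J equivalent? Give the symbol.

Wb

J = kg·m²·s⁻².
Combining: A⁻¹·J = A⁻¹ · (kg·m²·s⁻²) = kg·m²·s⁻²·A⁻¹.
kg·m²·s⁻²·A⁻¹ is the base-SI form of the weber.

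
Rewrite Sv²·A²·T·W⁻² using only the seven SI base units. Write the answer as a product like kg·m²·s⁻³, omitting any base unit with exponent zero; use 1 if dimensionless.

Sv = m²·s⁻².
So Sv² = m⁴·s⁻⁴.
T = kg·s⁻²·A⁻¹.
W = kg·m²·s⁻³.
So W⁻² = kg⁻²·m⁻⁴·s⁶.
Combining: Sv²·A²·T·W⁻² = (m⁴·s⁻⁴) · A² · (kg·s⁻²·A⁻¹) · (kg⁻²·m⁻⁴·s⁶) = kg⁻¹·A.

kg⁻¹·A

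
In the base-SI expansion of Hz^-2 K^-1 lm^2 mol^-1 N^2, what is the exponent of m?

2

Hz = s⁻¹.
So Hz⁻² = s².
lm = cd.
So lm² = cd².
N = kg·m·s⁻².
So N² = kg²·m²·s⁻⁴.
Combining: Hz⁻²·K⁻¹·lm²·mol⁻¹·N² = s² · K⁻¹ · cd² · mol⁻¹ · (kg²·m²·s⁻⁴) = kg²·m²·s⁻²·K⁻¹·mol⁻¹·cd².
The exponent of m is 2.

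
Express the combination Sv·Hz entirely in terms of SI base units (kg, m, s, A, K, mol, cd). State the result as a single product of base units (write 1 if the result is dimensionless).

m²·s⁻³

Sv = J/kg (equivalent dose = energy per mass),
    = m²·s⁻².
Hz = 1/s = s⁻¹ (frequency is cycles per second).
Combining: Sv·Hz = (m²·s⁻²) · s⁻¹ = m²·s⁻³.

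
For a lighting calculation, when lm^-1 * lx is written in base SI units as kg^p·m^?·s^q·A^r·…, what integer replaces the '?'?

-2

lm = cd.
So lm⁻¹ = cd⁻¹.
lx = m⁻²·cd.
Combining: lm⁻¹·lx = cd⁻¹ · (m⁻²·cd) = m⁻².
The exponent of m is -2.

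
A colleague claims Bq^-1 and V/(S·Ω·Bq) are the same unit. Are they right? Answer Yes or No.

Left side:
  Bq = 1/s = s⁻¹ (activity is decays per second).
  So Bq⁻¹ = s.
Right side:
  V = W/A (potential = power per current),
      = kg·m²·s⁻³·A⁻¹.
  S = 1/Ω (conductance is reciprocal resistance),
      = kg⁻¹·m⁻²·s³·A².
  So S⁻¹ = kg·m²·s⁻³·A⁻².
  Ω = V/A (resistance = voltage per current),
      = kg·m²·s⁻³·A⁻².
  So Ω⁻¹ = kg⁻¹·m⁻²·s³·A².
  Bq = 1/s = s⁻¹ (activity is decays per second).
  So Bq⁻¹ = s.
  Combining: V·S⁻¹·Ω⁻¹·Bq⁻¹ = (kg·m²·s⁻³·A⁻¹) · (kg·m²·s⁻³·A⁻²) · (kg⁻¹·m⁻²·s³·A²) · s = kg·m²·s⁻²·A⁻¹.
Left is s; right is kg·m²·s⁻²·A⁻¹ — different.

No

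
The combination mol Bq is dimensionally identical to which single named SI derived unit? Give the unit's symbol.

Bq = 1/s = s⁻¹ (activity is decays per second).
Combining: mol·Bq = mol · s⁻¹ = s⁻¹·mol.
s⁻¹·mol is the base-SI form of the katal.

kat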